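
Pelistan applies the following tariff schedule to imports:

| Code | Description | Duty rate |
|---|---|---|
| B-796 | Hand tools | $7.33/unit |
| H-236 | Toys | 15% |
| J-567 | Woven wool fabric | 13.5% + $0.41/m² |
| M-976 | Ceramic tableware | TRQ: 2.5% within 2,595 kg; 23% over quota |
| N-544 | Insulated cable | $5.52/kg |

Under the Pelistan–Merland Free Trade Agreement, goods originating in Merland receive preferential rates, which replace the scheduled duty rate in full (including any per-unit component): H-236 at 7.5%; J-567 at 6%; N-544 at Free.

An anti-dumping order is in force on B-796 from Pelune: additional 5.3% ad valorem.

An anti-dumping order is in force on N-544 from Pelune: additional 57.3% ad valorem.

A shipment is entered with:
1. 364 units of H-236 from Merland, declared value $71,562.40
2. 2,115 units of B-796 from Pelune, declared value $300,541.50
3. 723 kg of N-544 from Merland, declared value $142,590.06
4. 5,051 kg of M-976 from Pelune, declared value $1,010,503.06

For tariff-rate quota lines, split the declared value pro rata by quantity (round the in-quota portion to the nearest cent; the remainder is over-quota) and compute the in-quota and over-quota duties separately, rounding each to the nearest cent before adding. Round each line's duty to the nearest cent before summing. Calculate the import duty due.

$162,787.61

Line 1 (H-236, Merland, 364 units, $71,562.40):
Base rate for H-236 is 15%.
Origin Merland qualifies under the Pelistan–Merland agreement and H-236 is covered: preferential rate 7.5% applies instead.
Duty = $71,562.40 × 7.5% = $5,367.18.
Line 2 (B-796, Pelune, 2,115 units, $300,541.50):
Base rate for B-796 is $7.33/unit.
Additional duty on B-796 from Pelune: +5.3% ad valorem. Applied ad valorem rate = 5.3%.
Duty = $300,541.50 × 5.3% + 2,115 × $7.33 = $31,431.65.
Line 3 (N-544, Merland, 723 kg, $142,590.06):
Base rate for N-544 is $5.52/kg.
Origin Merland qualifies under the Pelistan–Merland agreement and N-544 is covered: preferential rate Free applies instead.
The additional-duty order on N-544 targets Pelune, not Merland; it does not apply.
Duty = $142,590.06 × 0% = $0.00.
Line 4 (M-976, Pelune, 5,051 kg, $1,010,503.06):
Code M-976 is under a tariff-rate quota (threshold 2,595 kg). In-quota: 2,595 kg at 2.5%; over-quota: 2,456 kg at 23%.
Pro-rata value split: in-quota = $1,010,503.06 × 2,595/5,051 = $519,155.70; over-quota = $1,010,503.06 − $519,155.70 = $491,347.36.
In-quota duty = $519,155.70 × 2.5% = $12,978.89. Over-quota duty = $491,347.36 × 23% = $113,009.89.
Line duty = $12,978.89 + $113,009.89 = $125,988.78.
Total = $5,367.18 + $31,431.65 + $0.00 + $125,988.78 = $162,787.61.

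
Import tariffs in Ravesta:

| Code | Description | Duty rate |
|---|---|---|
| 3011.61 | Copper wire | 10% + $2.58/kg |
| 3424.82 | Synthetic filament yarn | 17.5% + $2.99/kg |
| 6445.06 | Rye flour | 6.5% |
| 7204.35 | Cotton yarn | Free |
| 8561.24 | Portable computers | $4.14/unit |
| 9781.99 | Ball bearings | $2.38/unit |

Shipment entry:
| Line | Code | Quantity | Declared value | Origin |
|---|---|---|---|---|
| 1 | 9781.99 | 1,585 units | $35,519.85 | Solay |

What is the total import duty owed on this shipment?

$3,772.30

Line 1 (9781.99, Solay, 1,585 units, $35,519.85):
Base rate for 9781.99 is $2.38/unit.
Duty = 1,585 × $2.38 = $3,772.30.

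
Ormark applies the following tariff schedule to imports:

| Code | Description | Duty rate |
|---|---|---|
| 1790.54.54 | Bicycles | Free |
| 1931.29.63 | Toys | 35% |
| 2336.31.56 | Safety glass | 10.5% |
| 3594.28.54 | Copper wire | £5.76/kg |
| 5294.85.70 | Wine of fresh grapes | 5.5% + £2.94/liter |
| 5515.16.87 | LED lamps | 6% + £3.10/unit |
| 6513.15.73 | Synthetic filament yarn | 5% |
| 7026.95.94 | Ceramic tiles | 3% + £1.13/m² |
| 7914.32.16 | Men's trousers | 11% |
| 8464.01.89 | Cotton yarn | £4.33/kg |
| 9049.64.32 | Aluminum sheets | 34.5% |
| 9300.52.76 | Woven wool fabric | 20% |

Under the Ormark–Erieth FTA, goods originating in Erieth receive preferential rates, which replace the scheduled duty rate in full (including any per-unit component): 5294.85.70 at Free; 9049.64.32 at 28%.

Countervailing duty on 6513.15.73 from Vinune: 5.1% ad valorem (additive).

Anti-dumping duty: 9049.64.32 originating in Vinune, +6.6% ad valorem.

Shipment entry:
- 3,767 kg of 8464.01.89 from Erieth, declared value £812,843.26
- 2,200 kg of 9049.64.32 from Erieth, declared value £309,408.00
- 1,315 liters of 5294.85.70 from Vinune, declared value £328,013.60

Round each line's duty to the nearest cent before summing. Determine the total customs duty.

Line 1 (8464.01.89, Erieth, 3,767 kg, £812,843.26):
Base rate for 8464.01.89 is £4.33/kg.
Origin Erieth is the FTA partner but 8464.01.89 is not on the preference list; base rate stands.
Duty = 3,767 × £4.33 = £16,311.11.
Line 2 (9049.64.32, Erieth, 2,200 kg, £309,408.00):
Base rate for 9049.64.32 is 34.5%.
Origin Erieth qualifies under the Ormark–Erieth agreement and 9049.64.32 is covered: preferential rate 28% applies instead.
The additional-duty order on 9049.64.32 targets Vinune, not Erieth; it does not apply.
Duty = £309,408.00 × 28% = £86,634.24.
Line 3 (5294.85.70, Vinune, 1,315 liters, £328,013.60):
Base rate for 5294.85.70 is 5.5% + £2.94/liter.
5294.85.70 has an FTA preferential rate, but origin Vinune is not Erieth; base rate stands.
Duty = £328,013.60 × 5.5% + 1,315 × £2.94 = £21,906.85.
Total = £16,311.11 + £86,634.24 + £21,906.85 = £124,852.20.

£124,852.20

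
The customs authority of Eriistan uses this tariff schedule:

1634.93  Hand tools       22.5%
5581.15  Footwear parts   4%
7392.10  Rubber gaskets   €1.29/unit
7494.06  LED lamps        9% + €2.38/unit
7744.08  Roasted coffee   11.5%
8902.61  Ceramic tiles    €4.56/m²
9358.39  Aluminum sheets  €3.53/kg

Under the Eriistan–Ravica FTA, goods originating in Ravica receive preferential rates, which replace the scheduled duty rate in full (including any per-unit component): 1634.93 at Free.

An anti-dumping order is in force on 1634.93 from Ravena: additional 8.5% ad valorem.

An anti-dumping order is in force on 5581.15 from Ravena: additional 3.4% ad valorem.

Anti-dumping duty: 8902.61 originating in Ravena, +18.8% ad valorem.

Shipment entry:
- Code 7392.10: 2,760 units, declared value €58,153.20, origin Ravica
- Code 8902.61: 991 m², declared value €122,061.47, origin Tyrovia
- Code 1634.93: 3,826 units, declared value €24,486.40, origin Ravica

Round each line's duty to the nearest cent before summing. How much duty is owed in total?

Line 1 (7392.10, Ravica, 2,760 units, €58,153.20):
Base rate for 7392.10 is €1.29/unit.
Origin Ravica is the FTA partner but 7392.10 is not on the preference list; base rate stands.
Duty = 2,760 × €1.29 = €3,560.40.
Line 2 (8902.61, Tyrovia, 991 m², €122,061.47):
Base rate for 8902.61 is €4.56/m².
The additional-duty order on 8902.61 targets Ravena, not Tyrovia; it does not apply.
Duty = 991 × €4.56 = €4,518.96.
Line 3 (1634.93, Ravica, 3,826 units, €24,486.40):
Base rate for 1634.93 is 22.5%.
Origin Ravica qualifies under the Eriistan–Ravica agreement and 1634.93 is covered: preferential rate Free applies instead.
The additional-duty order on 1634.93 targets Ravena, not Ravica; it does not apply.
Duty = €24,486.40 × 0% = €0.00.
Total = €3,560.40 + €4,518.96 + €0.00 = €8,079.36.

€8,079.36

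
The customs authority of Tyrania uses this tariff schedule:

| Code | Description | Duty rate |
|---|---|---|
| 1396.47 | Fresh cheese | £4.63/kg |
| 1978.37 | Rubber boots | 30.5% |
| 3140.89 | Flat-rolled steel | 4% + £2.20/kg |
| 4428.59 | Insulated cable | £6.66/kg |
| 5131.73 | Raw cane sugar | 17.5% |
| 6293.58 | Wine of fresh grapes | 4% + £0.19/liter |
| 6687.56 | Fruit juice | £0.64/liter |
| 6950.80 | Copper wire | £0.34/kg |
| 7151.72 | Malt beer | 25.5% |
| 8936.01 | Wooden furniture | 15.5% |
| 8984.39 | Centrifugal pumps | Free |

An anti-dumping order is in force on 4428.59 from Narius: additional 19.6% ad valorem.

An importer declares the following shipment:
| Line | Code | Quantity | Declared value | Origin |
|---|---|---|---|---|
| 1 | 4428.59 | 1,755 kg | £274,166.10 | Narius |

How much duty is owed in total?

£65,424.86

Line 1 (4428.59, Narius, 1,755 kg, £274,166.10):
Base rate for 4428.59 is £6.66/kg.
Additional duty on 4428.59 from Narius: +19.6% ad valorem. Applied ad valorem rate = 19.6%.
Duty = £274,166.10 × 19.6% + 1,755 × £6.66 = £65,424.86.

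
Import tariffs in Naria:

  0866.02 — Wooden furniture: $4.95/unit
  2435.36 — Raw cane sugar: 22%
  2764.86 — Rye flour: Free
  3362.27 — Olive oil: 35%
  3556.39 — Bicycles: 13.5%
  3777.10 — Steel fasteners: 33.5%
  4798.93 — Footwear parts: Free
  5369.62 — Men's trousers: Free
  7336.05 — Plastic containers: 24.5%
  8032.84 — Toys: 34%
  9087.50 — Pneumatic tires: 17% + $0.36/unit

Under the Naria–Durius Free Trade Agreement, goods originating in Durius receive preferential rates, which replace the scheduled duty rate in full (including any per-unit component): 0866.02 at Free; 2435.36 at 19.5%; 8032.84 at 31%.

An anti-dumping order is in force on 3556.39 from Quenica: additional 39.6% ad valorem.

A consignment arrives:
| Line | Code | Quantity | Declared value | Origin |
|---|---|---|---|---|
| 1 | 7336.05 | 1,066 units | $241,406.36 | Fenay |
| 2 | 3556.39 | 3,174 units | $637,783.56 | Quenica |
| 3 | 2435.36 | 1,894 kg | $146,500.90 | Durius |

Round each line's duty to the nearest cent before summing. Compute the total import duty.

$426,375.31

Line 1 (7336.05, Fenay, 1,066 units, $241,406.36):
Base rate for 7336.05 is 24.5%.
Duty = $241,406.36 × 24.5% = $59,144.56.
Line 2 (3556.39, Quenica, 3,174 units, $637,783.56):
Base rate for 3556.39 is 13.5%.
Additional duty on 3556.39 from Quenica: +39.6%. Applied ad valorem rate: 13.5% + 39.6% = 53.1%.
Duty = $637,783.56 × 53.1% = $338,663.07.
Line 3 (2435.36, Durius, 1,894 kg, $146,500.90):
Base rate for 2435.36 is 22%.
Origin Durius qualifies under the Naria–Durius agreement and 2435.36 is covered: preferential rate 19.5% applies instead.
Duty = $146,500.90 × 19.5% = $28,567.68.
Total = $59,144.56 + $338,663.07 + $28,567.68 = $426,375.31.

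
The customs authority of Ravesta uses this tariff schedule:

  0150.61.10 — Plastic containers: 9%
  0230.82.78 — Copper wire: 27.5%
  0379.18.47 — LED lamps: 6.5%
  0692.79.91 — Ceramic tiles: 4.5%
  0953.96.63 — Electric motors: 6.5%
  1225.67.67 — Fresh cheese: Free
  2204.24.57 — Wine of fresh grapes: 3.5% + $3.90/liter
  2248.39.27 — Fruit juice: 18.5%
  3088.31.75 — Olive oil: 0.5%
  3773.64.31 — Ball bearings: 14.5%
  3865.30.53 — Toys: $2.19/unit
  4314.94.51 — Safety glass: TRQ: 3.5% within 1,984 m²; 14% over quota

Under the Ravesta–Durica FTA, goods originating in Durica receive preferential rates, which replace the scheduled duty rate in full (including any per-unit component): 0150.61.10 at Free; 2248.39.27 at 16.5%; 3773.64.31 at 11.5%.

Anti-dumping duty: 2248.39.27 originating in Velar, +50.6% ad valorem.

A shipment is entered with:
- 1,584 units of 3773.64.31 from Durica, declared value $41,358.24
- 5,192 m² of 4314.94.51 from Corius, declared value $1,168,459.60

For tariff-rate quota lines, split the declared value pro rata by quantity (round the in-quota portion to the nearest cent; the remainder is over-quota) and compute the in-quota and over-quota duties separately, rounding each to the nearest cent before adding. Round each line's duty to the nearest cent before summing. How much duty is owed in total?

Line 1 (3773.64.31, Durica, 1,584 units, $41,358.24):
Base rate for 3773.64.31 is 14.5%.
Origin Durica qualifies under the Ravesta–Durica agreement and 3773.64.31 is covered: preferential rate 11.5% applies instead.
Duty = $41,358.24 × 11.5% = $4,756.20.
Line 2 (4314.94.51, Corius, 5,192 m², $1,168,459.60):
Code 4314.94.51 is under a tariff-rate quota (threshold 1,984 m²). In-quota: 1,984 m² at 3.5%; over-quota: 3,208 m² at 14%.
Pro-rata value split: in-quota = $1,168,459.60 × 1,984/5,192 = $446,499.20; over-quota = $1,168,459.60 − $446,499.20 = $721,960.40.
In-quota duty = $446,499.20 × 3.5% = $15,627.47. Over-quota duty = $721,960.40 × 14% = $101,074.46.
Line duty = $15,627.47 + $101,074.46 = $116,701.93.
Total = $4,756.20 + $116,701.93 = $121,458.13.

$121,458.13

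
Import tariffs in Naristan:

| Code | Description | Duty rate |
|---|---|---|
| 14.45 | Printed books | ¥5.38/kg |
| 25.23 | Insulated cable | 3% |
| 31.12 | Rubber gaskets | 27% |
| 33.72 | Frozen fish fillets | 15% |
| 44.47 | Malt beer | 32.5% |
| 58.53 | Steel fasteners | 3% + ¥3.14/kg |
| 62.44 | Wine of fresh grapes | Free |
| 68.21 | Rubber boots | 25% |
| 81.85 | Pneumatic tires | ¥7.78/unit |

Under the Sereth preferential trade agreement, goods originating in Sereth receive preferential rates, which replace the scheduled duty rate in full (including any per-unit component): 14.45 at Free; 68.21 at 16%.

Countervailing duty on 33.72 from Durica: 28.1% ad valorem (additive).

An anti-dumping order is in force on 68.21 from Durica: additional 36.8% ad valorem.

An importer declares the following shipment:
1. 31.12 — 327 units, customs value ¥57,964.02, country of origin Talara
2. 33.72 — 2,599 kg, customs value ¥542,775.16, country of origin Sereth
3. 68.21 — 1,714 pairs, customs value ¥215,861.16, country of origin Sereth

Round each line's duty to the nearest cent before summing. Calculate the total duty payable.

¥131,604.35

Line 1 (31.12, Talara, 327 units, ¥57,964.02):
Base rate for 31.12 is 27%.
Duty = ¥57,964.02 × 27% = ¥15,650.29.
Line 2 (33.72, Sereth, 2,599 kg, ¥542,775.16):
Base rate for 33.72 is 15%.
Origin Sereth is the FTA partner but 33.72 is not on the preference list; base rate stands.
The additional-duty order on 33.72 targets Durica, not Sereth; it does not apply.
Duty = ¥542,775.16 × 15% = ¥81,416.27.
Line 3 (68.21, Sereth, 1,714 pairs, ¥215,861.16):
Base rate for 68.21 is 25%.
Origin Sereth qualifies under the Naristan–Sereth agreement and 68.21 is covered: preferential rate 16% applies instead.
The additional-duty order on 68.21 targets Durica, not Sereth; it does not apply.
Duty = ¥215,861.16 × 16% = ¥34,537.79.
Total = ¥15,650.29 + ¥81,416.27 + ¥34,537.79 = ¥131,604.35.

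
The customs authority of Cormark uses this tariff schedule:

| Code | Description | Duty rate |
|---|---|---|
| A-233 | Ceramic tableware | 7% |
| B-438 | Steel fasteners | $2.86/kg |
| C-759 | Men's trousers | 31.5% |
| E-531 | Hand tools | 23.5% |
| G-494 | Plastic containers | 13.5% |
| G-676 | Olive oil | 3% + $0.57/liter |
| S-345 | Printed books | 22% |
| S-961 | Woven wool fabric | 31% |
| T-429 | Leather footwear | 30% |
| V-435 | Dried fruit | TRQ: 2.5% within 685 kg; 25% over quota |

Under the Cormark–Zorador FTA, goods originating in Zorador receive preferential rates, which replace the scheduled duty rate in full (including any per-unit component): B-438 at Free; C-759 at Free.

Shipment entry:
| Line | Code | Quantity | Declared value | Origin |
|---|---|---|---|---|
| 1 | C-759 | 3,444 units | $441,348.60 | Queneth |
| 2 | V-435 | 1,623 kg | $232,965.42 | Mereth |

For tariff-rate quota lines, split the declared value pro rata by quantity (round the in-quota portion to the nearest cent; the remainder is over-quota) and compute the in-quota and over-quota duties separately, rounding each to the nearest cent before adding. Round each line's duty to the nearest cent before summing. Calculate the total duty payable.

$175,143.06

Line 1 (C-759, Queneth, 3,444 units, $441,348.60):
Base rate for C-759 is 31.5%.
C-759 has an FTA preferential rate, but origin Queneth is not Zorador; base rate stands.
Duty = $441,348.60 × 31.5% = $139,024.81.
Line 2 (V-435, Mereth, 1,623 kg, $232,965.42):
Code V-435 is under a tariff-rate quota (threshold 685 kg). In-quota: 685 kg at 2.5%; over-quota: 938 kg at 25%.
Pro-rata value split: in-quota = $232,965.42 × 685/1,623 = $98,324.90; over-quota = $232,965.42 − $98,324.90 = $134,640.52.
In-quota duty = $98,324.90 × 2.5% = $2,458.12. Over-quota duty = $134,640.52 × 25% = $33,660.13.
Line duty = $2,458.12 + $33,660.13 = $36,118.25.
Total = $139,024.81 + $36,118.25 = $175,143.06.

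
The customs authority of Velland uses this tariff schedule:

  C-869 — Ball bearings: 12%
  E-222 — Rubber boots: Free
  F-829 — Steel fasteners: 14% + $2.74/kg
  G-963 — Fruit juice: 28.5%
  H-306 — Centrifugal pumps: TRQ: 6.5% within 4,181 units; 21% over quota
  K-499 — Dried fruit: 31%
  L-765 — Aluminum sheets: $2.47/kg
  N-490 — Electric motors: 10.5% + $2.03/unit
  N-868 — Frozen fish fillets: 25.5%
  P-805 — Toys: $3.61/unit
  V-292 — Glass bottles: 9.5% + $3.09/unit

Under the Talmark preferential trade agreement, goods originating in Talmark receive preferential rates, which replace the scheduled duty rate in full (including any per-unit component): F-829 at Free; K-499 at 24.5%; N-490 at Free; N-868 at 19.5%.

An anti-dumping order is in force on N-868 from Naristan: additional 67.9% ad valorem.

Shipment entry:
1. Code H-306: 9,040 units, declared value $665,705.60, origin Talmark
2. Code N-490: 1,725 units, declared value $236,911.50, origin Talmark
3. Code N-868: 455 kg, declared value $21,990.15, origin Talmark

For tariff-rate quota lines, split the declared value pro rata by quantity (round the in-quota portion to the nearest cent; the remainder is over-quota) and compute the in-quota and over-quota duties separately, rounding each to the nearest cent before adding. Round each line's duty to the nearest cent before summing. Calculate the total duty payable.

$99,442.37

Line 1 (H-306, Talmark, 9,040 units, $665,705.60):
Code H-306 is under a tariff-rate quota (threshold 4,181 units). In-quota: 4,181 units at 6.5%; over-quota: 4,859 units at 21%.
Pro-rata value split: in-quota = $665,705.60 × 4,181/9,040 = $307,888.84; over-quota = $665,705.60 − $307,888.84 = $357,816.76.
In-quota duty = $307,888.84 × 6.5% = $20,012.77. Over-quota duty = $357,816.76 × 21% = $75,141.52.
Line duty = $20,012.77 + $75,141.52 = $95,154.29.
Line 2 (N-490, Talmark, 1,725 units, $236,911.50):
Base rate for N-490 is 10.5% + $2.03/unit.
Origin Talmark qualifies under the Velland–Talmark agreement and N-490 is covered: preferential rate Free applies instead.
Duty = $236,911.50 × 0% = $0.00.
Line 3 (N-868, Talmark, 455 kg, $21,990.15):
Base rate for N-868 is 25.5%.
Origin Talmark qualifies under the Velland–Talmark agreement and N-868 is covered: preferential rate 19.5% applies instead.
The additional-duty order on N-868 targets Naristan, not Talmark; it does not apply.
Duty = $21,990.15 × 19.5% = $4,288.08.
Total = $95,154.29 + $0.00 + $4,288.08 = $99,442.37.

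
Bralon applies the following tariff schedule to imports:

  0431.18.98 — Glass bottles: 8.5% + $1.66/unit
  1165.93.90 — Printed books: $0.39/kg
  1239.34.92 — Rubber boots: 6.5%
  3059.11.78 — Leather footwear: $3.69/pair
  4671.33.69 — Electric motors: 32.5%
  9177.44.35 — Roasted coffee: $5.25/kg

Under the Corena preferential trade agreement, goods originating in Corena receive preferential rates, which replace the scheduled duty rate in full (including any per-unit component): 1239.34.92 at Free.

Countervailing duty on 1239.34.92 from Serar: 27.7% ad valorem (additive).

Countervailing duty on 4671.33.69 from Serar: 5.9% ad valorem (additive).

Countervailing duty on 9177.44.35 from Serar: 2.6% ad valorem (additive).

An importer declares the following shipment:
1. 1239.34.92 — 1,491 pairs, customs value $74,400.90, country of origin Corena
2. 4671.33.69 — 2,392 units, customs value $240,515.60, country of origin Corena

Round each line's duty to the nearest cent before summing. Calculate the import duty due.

$78,167.57

Line 1 (1239.34.92, Corena, 1,491 pairs, $74,400.90):
Base rate for 1239.34.92 is 6.5%.
Origin Corena qualifies under the Bralon–Corena agreement and 1239.34.92 is covered: preferential rate Free applies instead.
The additional-duty order on 1239.34.92 targets Serar, not Corena; it does not apply.
Duty = $74,400.90 × 0% = $0.00.
Line 2 (4671.33.69, Corena, 2,392 units, $240,515.60):
Base rate for 4671.33.69 is 32.5%.
Origin Corena is the FTA partner but 4671.33.69 is not on the preference list; base rate stands.
The additional-duty order on 4671.33.69 targets Serar, not Corena; it does not apply.
Duty = $240,515.60 × 32.5% = $78,167.57.
Total = $0.00 + $78,167.57 = $78,167.57.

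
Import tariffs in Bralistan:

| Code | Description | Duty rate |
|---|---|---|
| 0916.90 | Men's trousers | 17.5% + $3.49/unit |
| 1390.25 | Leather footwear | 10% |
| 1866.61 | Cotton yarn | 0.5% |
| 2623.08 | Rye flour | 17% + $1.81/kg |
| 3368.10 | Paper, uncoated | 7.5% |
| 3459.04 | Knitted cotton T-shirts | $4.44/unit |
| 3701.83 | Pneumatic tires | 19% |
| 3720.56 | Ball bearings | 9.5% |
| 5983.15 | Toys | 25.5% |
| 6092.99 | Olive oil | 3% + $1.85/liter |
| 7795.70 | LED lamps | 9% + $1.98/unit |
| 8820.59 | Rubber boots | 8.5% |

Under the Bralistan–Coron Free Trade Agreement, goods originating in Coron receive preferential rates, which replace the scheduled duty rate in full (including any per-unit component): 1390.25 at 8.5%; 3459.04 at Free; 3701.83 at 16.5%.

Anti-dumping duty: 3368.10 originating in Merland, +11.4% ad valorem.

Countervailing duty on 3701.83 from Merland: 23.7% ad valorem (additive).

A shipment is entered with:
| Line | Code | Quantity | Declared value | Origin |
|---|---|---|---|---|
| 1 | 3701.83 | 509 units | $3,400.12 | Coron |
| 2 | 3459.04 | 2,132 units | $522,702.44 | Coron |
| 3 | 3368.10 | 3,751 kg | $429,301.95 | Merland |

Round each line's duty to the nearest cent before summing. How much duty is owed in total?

Line 1 (3701.83, Coron, 509 units, $3,400.12):
Base rate for 3701.83 is 19%.
Origin Coron qualifies under the Bralistan–Coron agreement and 3701.83 is covered: preferential rate 16.5% applies instead.
The additional-duty order on 3701.83 targets Merland, not Coron; it does not apply.
Duty = $3,400.12 × 16.5% = $561.02.
Line 2 (3459.04, Coron, 2,132 units, $522,702.44):
Base rate for 3459.04 is $4.44/unit.
Origin Coron qualifies under the Bralistan–Coron agreement and 3459.04 is covered: preferential rate Free applies instead.
Duty = $522,702.44 × 0% = $0.00.
Line 3 (3368.10, Merland, 3,751 kg, $429,301.95):
Base rate for 3368.10 is 7.5%.
Additional duty on 3368.10 from Merland: +11.4%. Applied ad valorem rate: 7.5% + 11.4% = 18.9%.
Duty = $429,301.95 × 18.9% = $81,138.07.
Total = $561.02 + $0.00 + $81,138.07 = $81,699.09.

$81,699.09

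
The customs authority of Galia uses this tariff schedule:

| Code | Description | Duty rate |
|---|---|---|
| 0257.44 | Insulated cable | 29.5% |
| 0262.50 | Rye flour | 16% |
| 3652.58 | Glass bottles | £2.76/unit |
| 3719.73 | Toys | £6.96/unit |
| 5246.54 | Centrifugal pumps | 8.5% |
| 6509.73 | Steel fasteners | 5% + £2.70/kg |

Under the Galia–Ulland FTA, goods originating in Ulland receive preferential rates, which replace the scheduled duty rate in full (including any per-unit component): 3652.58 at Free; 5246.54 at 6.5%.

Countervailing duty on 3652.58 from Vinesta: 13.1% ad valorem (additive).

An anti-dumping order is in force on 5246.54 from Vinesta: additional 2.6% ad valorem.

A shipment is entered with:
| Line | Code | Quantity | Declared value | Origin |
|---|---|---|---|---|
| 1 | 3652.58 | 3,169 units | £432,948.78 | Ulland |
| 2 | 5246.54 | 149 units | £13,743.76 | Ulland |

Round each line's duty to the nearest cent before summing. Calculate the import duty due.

Line 1 (3652.58, Ulland, 3,169 units, £432,948.78):
Base rate for 3652.58 is £2.76/unit.
Origin Ulland qualifies under the Galia–Ulland agreement and 3652.58 is covered: preferential rate Free applies instead.
The additional-duty order on 3652.58 targets Vinesta, not Ulland; it does not apply.
Duty = £432,948.78 × 0% = £0.00.
Line 2 (5246.54, Ulland, 149 units, £13,743.76):
Base rate for 5246.54 is 8.5%.
Origin Ulland qualifies under the Galia–Ulland agreement and 5246.54 is covered: preferential rate 6.5% applies instead.
The additional-duty order on 5246.54 targets Vinesta, not Ulland; it does not apply.
Duty = £13,743.76 × 6.5% = £893.34.
Total = £0.00 + £893.34 = £893.34.

£893.34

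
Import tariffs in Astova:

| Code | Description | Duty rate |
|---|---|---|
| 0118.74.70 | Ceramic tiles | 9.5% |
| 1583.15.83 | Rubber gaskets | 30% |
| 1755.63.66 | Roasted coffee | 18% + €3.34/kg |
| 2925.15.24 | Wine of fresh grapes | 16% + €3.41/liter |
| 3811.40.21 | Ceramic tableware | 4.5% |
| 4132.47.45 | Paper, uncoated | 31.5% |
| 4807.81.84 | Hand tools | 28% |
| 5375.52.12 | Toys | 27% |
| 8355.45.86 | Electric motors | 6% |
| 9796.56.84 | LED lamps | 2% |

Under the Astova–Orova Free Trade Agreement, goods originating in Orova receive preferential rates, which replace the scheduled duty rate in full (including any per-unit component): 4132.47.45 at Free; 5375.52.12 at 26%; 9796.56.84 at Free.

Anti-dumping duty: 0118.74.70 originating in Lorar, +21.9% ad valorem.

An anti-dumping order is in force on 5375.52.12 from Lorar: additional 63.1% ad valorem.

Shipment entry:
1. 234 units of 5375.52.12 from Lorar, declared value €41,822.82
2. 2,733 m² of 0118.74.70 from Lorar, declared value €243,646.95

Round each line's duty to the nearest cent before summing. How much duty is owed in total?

Line 1 (5375.52.12, Lorar, 234 units, €41,822.82):
Base rate for 5375.52.12 is 27%.
5375.52.12 has an FTA preferential rate, but origin Lorar is not Orova; base rate stands.
Additional duty on 5375.52.12 from Lorar: +63.1%. Applied ad valorem rate: 27% + 63.1% = 90.1%.
Duty = €41,822.82 × 90.1% = €37,682.36.
Line 2 (0118.74.70, Lorar, 2,733 m², €243,646.95):
Base rate for 0118.74.70 is 9.5%.
Additional duty on 0118.74.70 from Lorar: +21.9%. Applied ad valorem rate: 9.5% + 21.9% = 31.4%.
Duty = €243,646.95 × 31.4% = €76,505.14.
Total = €37,682.36 + €76,505.14 = €114,187.50.

€114,187.50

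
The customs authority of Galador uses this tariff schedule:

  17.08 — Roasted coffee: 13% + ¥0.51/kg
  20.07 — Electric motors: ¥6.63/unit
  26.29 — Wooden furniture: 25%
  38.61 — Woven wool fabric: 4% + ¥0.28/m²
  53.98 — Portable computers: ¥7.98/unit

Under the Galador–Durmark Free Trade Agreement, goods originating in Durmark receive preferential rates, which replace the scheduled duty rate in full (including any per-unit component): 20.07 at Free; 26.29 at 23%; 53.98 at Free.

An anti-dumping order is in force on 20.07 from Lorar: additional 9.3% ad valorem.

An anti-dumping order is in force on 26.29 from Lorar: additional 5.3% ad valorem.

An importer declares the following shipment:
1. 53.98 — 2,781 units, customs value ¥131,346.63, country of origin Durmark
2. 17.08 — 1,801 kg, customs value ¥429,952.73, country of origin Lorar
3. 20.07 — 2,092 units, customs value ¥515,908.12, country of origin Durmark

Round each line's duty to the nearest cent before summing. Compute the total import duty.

Line 1 (53.98, Durmark, 2,781 units, ¥131,346.63):
Base rate for 53.98 is ¥7.98/unit.
Origin Durmark qualifies under the Galador–Durmark agreement and 53.98 is covered: preferential rate Free applies instead.
Duty = ¥131,346.63 × 0% = ¥0.00.
Line 2 (17.08, Lorar, 1,801 kg, ¥429,952.73):
Base rate for 17.08 is 13% + ¥0.51/kg.
Duty = ¥429,952.73 × 13% + 1,801 × ¥0.51 = ¥56,812.36.
Line 3 (20.07, Durmark, 2,092 units, ¥515,908.12):
Base rate for 20.07 is ¥6.63/unit.
Origin Durmark qualifies under the Galador–Durmark agreement and 20.07 is covered: preferential rate Free applies instead.
The additional-duty order on 20.07 targets Lorar, not Durmark; it does not apply.
Duty = ¥515,908.12 × 0% = ¥0.00.
Total = ¥0.00 + ¥56,812.36 + ¥0.00 = ¥56,812.36.

¥56,812.36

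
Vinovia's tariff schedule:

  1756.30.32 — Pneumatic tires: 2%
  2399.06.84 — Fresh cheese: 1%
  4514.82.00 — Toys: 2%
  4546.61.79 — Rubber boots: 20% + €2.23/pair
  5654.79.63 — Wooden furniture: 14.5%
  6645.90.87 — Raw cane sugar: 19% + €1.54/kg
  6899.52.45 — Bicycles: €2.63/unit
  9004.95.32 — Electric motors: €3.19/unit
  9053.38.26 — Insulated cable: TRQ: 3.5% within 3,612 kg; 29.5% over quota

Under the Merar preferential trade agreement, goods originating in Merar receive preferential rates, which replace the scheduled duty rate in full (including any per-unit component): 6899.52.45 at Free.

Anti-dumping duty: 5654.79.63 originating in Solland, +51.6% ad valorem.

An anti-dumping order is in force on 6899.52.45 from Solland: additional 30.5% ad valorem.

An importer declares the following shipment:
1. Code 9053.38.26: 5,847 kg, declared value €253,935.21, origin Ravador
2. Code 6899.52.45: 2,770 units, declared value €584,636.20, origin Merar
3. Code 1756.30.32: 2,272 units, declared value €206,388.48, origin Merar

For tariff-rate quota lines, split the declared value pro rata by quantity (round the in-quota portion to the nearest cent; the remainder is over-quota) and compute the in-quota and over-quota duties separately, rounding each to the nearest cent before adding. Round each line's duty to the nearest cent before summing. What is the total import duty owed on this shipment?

€38,252.67

Line 1 (9053.38.26, Ravador, 5,847 kg, €253,935.21):
Code 9053.38.26 is under a tariff-rate quota (threshold 3,612 kg). In-quota: 3,612 kg at 3.5%; over-quota: 2,235 kg at 29.5%.
Pro-rata value split: in-quota = €253,935.21 × 3,612/5,847 = €156,869.16; over-quota = €253,935.21 − €156,869.16 = €97,066.05.
In-quota duty = €156,869.16 × 3.5% = €5,490.42. Over-quota duty = €97,066.05 × 29.5% = €28,634.48.
Line duty = €5,490.42 + €28,634.48 = €34,124.90.
Line 2 (6899.52.45, Merar, 2,770 units, €584,636.20):
Base rate for 6899.52.45 is €2.63/unit.
Origin Merar qualifies under the Vinovia–Merar agreement and 6899.52.45 is covered: preferential rate Free applies instead.
The additional-duty order on 6899.52.45 targets Solland, not Merar; it does not apply.
Duty = €584,636.20 × 0% = €0.00.
Line 3 (1756.30.32, Merar, 2,272 units, €206,388.48):
Base rate for 1756.30.32 is 2%.
Origin Merar is the FTA partner but 1756.30.32 is not on the preference list; base rate stands.
Duty = €206,388.48 × 2% = €4,127.77.
Total = €34,124.90 + €0.00 + €4,127.77 = €38,252.67.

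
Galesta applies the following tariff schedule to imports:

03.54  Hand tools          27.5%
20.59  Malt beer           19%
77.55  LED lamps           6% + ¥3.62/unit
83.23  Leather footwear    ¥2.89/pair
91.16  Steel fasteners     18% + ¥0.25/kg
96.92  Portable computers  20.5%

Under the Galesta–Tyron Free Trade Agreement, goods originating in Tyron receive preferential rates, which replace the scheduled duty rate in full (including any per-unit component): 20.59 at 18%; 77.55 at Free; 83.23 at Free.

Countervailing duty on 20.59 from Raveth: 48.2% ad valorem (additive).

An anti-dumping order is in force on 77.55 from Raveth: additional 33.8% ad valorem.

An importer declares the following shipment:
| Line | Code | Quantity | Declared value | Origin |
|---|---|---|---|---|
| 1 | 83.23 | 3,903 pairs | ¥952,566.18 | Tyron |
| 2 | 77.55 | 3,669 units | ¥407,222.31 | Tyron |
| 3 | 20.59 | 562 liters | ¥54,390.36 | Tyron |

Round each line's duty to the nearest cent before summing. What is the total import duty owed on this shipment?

Line 1 (83.23, Tyron, 3,903 pairs, ¥952,566.18):
Base rate for 83.23 is ¥2.89/pair.
Origin Tyron qualifies under the Galesta–Tyron agreement and 83.23 is covered: preferential rate Free applies instead.
Duty = ¥952,566.18 × 0% = ¥0.00.
Line 2 (77.55, Tyron, 3,669 units, ¥407,222.31):
Base rate for 77.55 is 6% + ¥3.62/unit.
Origin Tyron qualifies under the Galesta–Tyron agreement and 77.55 is covered: preferential rate Free applies instead.
The additional-duty order on 77.55 targets Raveth, not Tyron; it does not apply.
Duty = ¥407,222.31 × 0% = ¥0.00.
Line 3 (20.59, Tyron, 562 liters, ¥54,390.36):
Base rate for 20.59 is 19%.
Origin Tyron qualifies under the Galesta–Tyron agreement and 20.59 is covered: preferential rate 18% applies instead.
The additional-duty order on 20.59 targets Raveth, not Tyron; it does not apply.
Duty = ¥54,390.36 × 18% = ¥9,790.26.
Total = ¥0.00 + ¥0.00 + ¥9,790.26 = ¥9,790.26.

¥9,790.26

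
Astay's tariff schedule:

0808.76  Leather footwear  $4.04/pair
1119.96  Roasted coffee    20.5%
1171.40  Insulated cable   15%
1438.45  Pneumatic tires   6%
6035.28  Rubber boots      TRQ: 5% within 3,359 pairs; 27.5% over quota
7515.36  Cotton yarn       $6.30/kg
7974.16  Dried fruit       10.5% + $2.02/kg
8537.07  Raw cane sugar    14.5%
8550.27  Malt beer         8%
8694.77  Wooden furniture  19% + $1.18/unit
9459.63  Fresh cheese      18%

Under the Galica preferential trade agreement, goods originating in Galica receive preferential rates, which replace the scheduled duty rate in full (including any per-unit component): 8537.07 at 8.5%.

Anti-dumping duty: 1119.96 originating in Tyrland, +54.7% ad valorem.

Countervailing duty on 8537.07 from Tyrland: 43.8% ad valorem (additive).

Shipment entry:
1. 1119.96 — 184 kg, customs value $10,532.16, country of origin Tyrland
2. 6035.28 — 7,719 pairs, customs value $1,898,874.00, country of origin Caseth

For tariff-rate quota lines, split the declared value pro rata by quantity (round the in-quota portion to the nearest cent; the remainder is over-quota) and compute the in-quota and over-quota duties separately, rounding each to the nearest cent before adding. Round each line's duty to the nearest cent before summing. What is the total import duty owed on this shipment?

Line 1 (1119.96, Tyrland, 184 kg, $10,532.16):
Base rate for 1119.96 is 20.5%.
Additional duty on 1119.96 from Tyrland: +54.7%. Applied ad valorem rate: 20.5% + 54.7% = 75.2%.
Duty = $10,532.16 × 75.2% = $7,920.18.
Line 2 (6035.28, Caseth, 7,719 pairs, $1,898,874.00):
Code 6035.28 is under a tariff-rate quota (threshold 3,359 pairs). In-quota: 3,359 pairs at 5%; over-quota: 4,360 pairs at 27.5%.
Pro-rata value split: in-quota = $1,898,874.00 × 3,359/7,719 = $826,314.00; over-quota = $1,898,874.00 − $826,314.00 = $1,072,560.00.
In-quota duty = $826,314.00 × 5% = $41,315.70. Over-quota duty = $1,072,560.00 × 27.5% = $294,954.00.
Line duty = $41,315.70 + $294,954.00 = $336,269.70.
Total = $7,920.18 + $336,269.70 = $344,189.88.

$344,189.88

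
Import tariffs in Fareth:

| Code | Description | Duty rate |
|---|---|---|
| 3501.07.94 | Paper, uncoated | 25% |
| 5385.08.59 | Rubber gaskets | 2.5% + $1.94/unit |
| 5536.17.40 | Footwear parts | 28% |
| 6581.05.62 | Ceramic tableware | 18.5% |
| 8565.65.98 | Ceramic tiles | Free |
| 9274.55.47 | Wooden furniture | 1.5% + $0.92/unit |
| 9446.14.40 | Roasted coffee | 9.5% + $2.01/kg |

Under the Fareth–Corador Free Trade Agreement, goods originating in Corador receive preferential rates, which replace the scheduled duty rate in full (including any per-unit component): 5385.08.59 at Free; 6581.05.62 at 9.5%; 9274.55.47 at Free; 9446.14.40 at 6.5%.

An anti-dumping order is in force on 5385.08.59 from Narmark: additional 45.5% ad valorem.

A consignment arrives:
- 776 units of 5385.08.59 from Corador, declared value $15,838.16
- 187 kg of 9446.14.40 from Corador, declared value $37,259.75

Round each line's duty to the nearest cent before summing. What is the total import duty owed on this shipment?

$2,421.88

Line 1 (5385.08.59, Corador, 776 units, $15,838.16):
Base rate for 5385.08.59 is 2.5% + $1.94/unit.
Origin Corador qualifies under the Fareth–Corador agreement and 5385.08.59 is covered: preferential rate Free applies instead.
The additional-duty order on 5385.08.59 targets Narmark, not Corador; it does not apply.
Duty = $15,838.16 × 0% = $0.00.
Line 2 (9446.14.40, Corador, 187 kg, $37,259.75):
Base rate for 9446.14.40 is 9.5% + $2.01/kg.
Origin Corador qualifies under the Fareth–Corador agreement and 9446.14.40 is covered: preferential rate 6.5% applies instead.
Duty = $37,259.75 × 6.5% = $2,421.88.
Total = $0.00 + $2,421.88 = $2,421.88.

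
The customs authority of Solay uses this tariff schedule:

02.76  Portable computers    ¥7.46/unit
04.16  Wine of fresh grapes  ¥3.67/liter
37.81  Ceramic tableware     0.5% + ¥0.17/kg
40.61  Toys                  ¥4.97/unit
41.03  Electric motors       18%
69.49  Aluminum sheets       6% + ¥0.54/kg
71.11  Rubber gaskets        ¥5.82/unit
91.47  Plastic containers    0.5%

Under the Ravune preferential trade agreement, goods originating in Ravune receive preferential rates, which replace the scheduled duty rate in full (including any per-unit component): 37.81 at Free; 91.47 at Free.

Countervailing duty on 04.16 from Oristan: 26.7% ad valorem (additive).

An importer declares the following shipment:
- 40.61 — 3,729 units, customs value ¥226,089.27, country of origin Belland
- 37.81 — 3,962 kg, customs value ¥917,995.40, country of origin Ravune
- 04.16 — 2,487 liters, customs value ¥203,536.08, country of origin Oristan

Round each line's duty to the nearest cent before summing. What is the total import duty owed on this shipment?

¥82,004.55

Line 1 (40.61, Belland, 3,729 units, ¥226,089.27):
Base rate for 40.61 is ¥4.97/unit.
Duty = 3,729 × ¥4.97 = ¥18,533.13.
Line 2 (37.81, Ravune, 3,962 kg, ¥917,995.40):
Base rate for 37.81 is 0.5% + ¥0.17/kg.
Origin Ravune qualifies under the Solay–Ravune agreement and 37.81 is covered: preferential rate Free applies instead.
Duty = ¥917,995.40 × 0% = ¥0.00.
Line 3 (04.16, Oristan, 2,487 liters, ¥203,536.08):
Base rate for 04.16 is ¥3.67/liter.
Additional duty on 04.16 from Oristan: +26.7% ad valorem. Applied ad valorem rate = 26.7%.
Duty = ¥203,536.08 × 26.7% + 2,487 × ¥3.67 = ¥63,471.42.
Total = ¥18,533.13 + ¥0.00 + ¥63,471.42 = ¥82,004.55.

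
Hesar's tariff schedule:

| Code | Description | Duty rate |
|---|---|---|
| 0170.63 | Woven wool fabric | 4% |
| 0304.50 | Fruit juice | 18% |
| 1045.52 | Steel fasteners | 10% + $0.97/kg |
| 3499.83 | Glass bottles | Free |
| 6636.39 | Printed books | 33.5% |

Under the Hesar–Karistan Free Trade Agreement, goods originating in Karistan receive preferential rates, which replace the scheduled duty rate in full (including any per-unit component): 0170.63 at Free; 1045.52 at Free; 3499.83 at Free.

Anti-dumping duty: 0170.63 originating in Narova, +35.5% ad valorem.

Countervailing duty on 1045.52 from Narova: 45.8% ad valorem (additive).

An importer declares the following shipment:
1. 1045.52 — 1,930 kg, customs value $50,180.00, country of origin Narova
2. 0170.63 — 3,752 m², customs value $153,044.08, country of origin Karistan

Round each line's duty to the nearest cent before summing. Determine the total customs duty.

$29,872.54

Line 1 (1045.52, Narova, 1,930 kg, $50,180.00):
Base rate for 1045.52 is 10% + $0.97/kg.
1045.52 has an FTA preferential rate, but origin Narova is not Karistan; base rate stands.
Additional duty on 1045.52 from Narova: +45.8%. Applied ad valorem rate: 10% + 45.8% = 55.8%.
Duty = $50,180.00 × 55.8% + 1,930 × $0.97 = $29,872.54.
Line 2 (0170.63, Karistan, 3,752 m², $153,044.08):
Base rate for 0170.63 is 4%.
Origin Karistan qualifies under the Hesar–Karistan agreement and 0170.63 is covered: preferential rate Free applies instead.
The additional-duty order on 0170.63 targets Narova, not Karistan; it does not apply.
Duty = $153,044.08 × 0% = $0.00.
Total = $29,872.54 + $0.00 = $29,872.54.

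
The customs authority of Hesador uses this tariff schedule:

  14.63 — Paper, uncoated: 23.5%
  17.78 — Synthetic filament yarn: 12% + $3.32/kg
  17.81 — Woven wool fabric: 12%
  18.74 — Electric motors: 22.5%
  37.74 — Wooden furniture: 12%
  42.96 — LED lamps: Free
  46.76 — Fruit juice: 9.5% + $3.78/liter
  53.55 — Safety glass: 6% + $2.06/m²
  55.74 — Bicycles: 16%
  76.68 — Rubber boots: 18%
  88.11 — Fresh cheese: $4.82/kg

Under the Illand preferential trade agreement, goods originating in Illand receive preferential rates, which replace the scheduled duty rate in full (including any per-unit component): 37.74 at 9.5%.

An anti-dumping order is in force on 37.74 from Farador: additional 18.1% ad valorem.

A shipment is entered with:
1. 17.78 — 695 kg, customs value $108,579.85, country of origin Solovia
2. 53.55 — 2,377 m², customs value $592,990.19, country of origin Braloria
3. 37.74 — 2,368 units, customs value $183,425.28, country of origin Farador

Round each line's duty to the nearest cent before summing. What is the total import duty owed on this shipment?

Line 1 (17.78, Solovia, 695 kg, $108,579.85):
Base rate for 17.78 is 12% + $3.32/kg.
Duty = $108,579.85 × 12% + 695 × $3.32 = $15,336.98.
Line 2 (53.55, Braloria, 2,377 m², $592,990.19):
Base rate for 53.55 is 6% + $2.06/m².
Duty = $592,990.19 × 6% + 2,377 × $2.06 = $40,476.03.
Line 3 (37.74, Farador, 2,368 units, $183,425.28):
Base rate for 37.74 is 12%.
37.74 has an FTA preferential rate, but origin Farador is not Illand; base rate stands.
Additional duty on 37.74 from Farador: +18.1%. Applied ad valorem rate: 12% + 18.1% = 30.1%.
Duty = $183,425.28 × 30.1% = $55,211.01.
Total = $15,336.98 + $40,476.03 + $55,211.01 = $111,024.02.

$111,024.02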